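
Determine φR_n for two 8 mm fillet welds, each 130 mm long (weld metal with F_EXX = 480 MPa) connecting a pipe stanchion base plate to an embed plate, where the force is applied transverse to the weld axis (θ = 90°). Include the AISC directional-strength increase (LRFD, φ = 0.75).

φR_n ≈ 476 kN

t_e = 0.707 × 8 = 5.656 mm; A_we = 5.656 × 260 = 1471 mm².
Directional factor: 1.0 + 0.5 sin^1.5(90°) = 1.5.
F_nw = 0.6 × 480 × 1.5 = 432 MPa.
φR_n = 0.75 × 432 × 1471 × 10⁻³ = 476.5 kN.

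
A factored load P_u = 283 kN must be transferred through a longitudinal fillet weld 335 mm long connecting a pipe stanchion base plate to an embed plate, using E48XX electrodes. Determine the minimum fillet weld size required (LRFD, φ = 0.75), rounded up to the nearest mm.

E48XX → F_EXX = 480 MPa.
Total weld length L = 335 mm.
Required throat t_e = P_u / (φ × 0.6 F_EXX × L) = 283 / (0.75 × 0.6 × 480 × 335 × 10⁻³) = 3.911 mm.
Required leg w = t_e / 0.707 = 5.532 mm → use 6 mm.

w = 6 mm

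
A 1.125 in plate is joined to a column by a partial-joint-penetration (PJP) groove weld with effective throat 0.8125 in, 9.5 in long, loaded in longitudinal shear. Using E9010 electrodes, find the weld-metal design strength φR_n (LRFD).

E90XX → F_EXX = 90 ksi.
Effective throat (given) t_e = 0.8125 in.
A_we = 0.8125 × 9.5 = 7.719 in².
F_nw = 0.6 F_EXX = 54 ksi.
φR_n = 0.75 × 54 × 7.719 = 312.6 kips.

φR_n ≈ 313 kips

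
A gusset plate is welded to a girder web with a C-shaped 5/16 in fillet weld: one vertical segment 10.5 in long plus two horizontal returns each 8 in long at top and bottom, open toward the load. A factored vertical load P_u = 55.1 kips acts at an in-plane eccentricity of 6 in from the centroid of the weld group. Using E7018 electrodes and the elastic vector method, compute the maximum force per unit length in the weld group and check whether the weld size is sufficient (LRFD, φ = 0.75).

f_max ≈ 5.21 kip/in; adequate

E70XX → F_EXX = 70 ksi.
Total weld length L_w = 26.5 in. Treat welds as unit-width lines.
Centroid: x̄ = 2×8×4 / 26.5 = 2.415 in from the vertical weld.
Polar moment about centroid: J = I_x + I_y = [10.5³/12 + 2×8×5.25²] + [10.5×2.415² + 2(8³/12 + 8×1.585²)] = 724.2 in³.
Direct shear f_v = P/L_w = 55.1 / 26.5 = 2.079 kip/in (vertical).
Torsion M = P·e = 55.1 × 6 = 330.6 kip·in.
Critical point at (x, y) = (5.585, 5.25) from centroid. f_tx = M·y/J = 2.397 kip/in; f_ty = M·x/J = 2.549 kip/in.
Resultant f_max = √[f_tx² + (f_v + f_ty)²] = √[2.397² + (2.079 + 2.549)²] = 5.212 kip/in.
Capacity per unit length: φr_n = 0.75 × 0.6 × 70 × (0.707 × 0.3125) = 6.96 kip/in.
5.212 ≤ 6.96 → adequate.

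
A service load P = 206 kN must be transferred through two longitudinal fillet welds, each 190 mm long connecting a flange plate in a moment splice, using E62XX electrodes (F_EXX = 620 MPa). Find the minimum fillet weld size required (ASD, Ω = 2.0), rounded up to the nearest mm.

Total weld length L = 380 mm.
Required throat t_e = P × Ω / (0.6 F_EXX × L) = 206 × 2.0 / (0.6 × 620 × 380 × 10⁻³) = 2.915 mm.
Required leg w = t_e / 0.707 = 4.122 mm → use 5 mm.

w = 5 mm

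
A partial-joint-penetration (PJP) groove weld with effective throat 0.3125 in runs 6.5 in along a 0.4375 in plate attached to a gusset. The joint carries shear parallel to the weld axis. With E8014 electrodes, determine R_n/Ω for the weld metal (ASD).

R_n/Ω ≈ 48.8 kips

E80XX → F_EXX = 80 ksi.
Effective throat (given) t_e = 0.3125 in.
A_we = 0.3125 × 6.5 = 2.031 in².
F_nw = 0.6 F_EXX = 48 ksi.
R_n/Ω = (48 × 2.031) / 2.0 = 48.75 kips.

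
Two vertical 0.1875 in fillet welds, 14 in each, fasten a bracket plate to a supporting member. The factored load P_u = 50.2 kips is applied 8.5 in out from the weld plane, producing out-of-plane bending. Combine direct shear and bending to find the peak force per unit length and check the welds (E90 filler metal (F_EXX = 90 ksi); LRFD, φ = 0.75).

f_max ≈ 6.77 kip/in; NOT adequate

L_w = 2 × 14 = 28 in; section modulus (unit throat) S = 2 × L²/6 = 65.33 in².
Direct shear f_v = P/L_w = 50.2/28 = 1.793 kip/in.
Moment M = P × e = 50.2 × 8.5 = 426.7 kip·in; bending f_b = M/S = 6.531 kip/in.
f_max = √(f_v² + f_b²) = √(1.793² + 6.531²) = 6.773 kip/in.
φr_n = 0.75 × 0.6 × 90 × (0.707 × 0.1875) = 5.369 kip/in → NOT adequate.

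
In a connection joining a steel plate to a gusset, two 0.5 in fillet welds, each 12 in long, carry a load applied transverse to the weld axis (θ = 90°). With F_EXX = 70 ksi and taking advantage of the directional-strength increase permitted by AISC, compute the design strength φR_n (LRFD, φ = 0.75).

φR_n ≈ 401 kip

t_e = 0.707 × 0.5 = 0.3535 in; A_we = 0.3535 × 24 = 8.484 in².
Directional factor: 1.0 + 0.5 sin^1.5(90°) = 1.5.
F_nw = 0.6 × 70 × 1.5 = 63 ksi.
φR_n = 0.75 × 63 × 8.484 = 400.9 kip.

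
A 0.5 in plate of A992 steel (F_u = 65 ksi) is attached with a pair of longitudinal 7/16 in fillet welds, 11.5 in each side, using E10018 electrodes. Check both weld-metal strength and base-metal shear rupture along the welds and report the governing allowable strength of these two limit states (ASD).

E100XX → F_EXX = 100 ksi.
t_e = 0.707 × 0.4375 = 0.3093 in; L = 23 in.
Weld metal: R_n/Ω = (1/2.0) × 0.6 × 100 × 0.3093 × 23 = 213.4 kip.
Base metal (shear rupture): R_n/Ω = (1/2.0) × 0.6 × 65 × 0.5 × 23 = 224.2 kip.
Governing: weld metal.

R_n/Ω ≈ 213 kip (weld metal governs)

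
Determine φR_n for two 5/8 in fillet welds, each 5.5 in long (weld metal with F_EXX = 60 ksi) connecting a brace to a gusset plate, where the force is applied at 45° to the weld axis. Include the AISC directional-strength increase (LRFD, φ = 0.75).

t_e = 0.707 × 0.625 = 0.4419 in; A_we = 0.4419 × 11 = 4.861 in².
Directional factor: 1.0 + 0.5 sin^1.5(45°) = 1.297.
F_nw = 0.6 × 60 × 1.297 = 46.7 ksi.
φR_n = 0.75 × 46.7 × 4.861 = 170.3 kip.

φR_n ≈ 170 kip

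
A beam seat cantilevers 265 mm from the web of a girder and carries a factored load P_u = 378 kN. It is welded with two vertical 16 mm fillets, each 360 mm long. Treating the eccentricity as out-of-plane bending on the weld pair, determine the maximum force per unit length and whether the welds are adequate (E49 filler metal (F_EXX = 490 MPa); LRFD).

L_w = 2 × 360 = 720 mm; section modulus (unit throat) S = 2 × L²/6 = 43200 mm².
Direct shear f_v = P/L_w = 378×10³/720 = 525 N/mm.
Moment M = P × e = 378×10³ × 265 = 100170000 N·mm; bending f_b = M/S = 2319 N/mm.
f_max = √(f_v² + f_b²) = √(525² + 2319²) = 2377 N/mm.
φr_n = 0.75 × 0.6 × 490 × (0.707 × 16) = 2494 N/mm → adequate.

f_max ≈ 2380 N/mm; adequate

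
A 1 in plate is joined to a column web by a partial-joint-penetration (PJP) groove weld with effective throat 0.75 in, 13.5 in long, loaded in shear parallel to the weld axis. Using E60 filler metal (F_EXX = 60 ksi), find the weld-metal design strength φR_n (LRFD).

Effective throat (given) t_e = 0.75 in.
A_we = 0.75 × 13.5 = 10.12 in².
F_nw = 0.6 F_EXX = 36 ksi.
φR_n = 0.75 × 36 × 10.12 = 273.4 kips.

φR_n ≈ 273 kips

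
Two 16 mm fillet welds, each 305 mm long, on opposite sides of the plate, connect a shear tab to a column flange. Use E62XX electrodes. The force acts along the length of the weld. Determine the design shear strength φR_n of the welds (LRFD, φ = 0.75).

φR_n ≈ 1930 kN

E62XX → F_EXX = 620 MPa.
Effective throat t_e = 0.707 × 16 = 11.31 mm.
Total length L = 610 mm; A_we = 11.31 × 610 = 6900 mm².
F_nw = 0.6 F_EXX = 0.6 × 620 = 372 MPa.
φR_n = 0.75 × 372 × 6900 × 10⁻³ = 1925 kN.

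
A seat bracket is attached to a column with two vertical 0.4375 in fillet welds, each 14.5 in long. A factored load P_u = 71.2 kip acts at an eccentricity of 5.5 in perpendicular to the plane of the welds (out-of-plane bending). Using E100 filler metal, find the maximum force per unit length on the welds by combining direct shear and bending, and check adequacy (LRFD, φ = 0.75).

E100XX → F_EXX = 100 ksi.
L_w = 2 × 14.5 = 29 in; section modulus (unit throat) S = 2 × L²/6 = 70.08 in².
Direct shear f_v = P/L_w = 71.2/29 = 2.455 kip/in.
Moment M = P × e = 71.2 × 5.5 = 391.6 kip·in; bending f_b = M/S = 5.588 kip/in.
f_max = √(f_v² + f_b²) = √(2.455² + 5.588²) = 6.103 kip/in.
φr_n = 0.75 × 0.6 × 100 × (0.707 × 0.4375) = 13.92 kip/in → adequate.

f_max ≈ 6.1 kip/in; adequate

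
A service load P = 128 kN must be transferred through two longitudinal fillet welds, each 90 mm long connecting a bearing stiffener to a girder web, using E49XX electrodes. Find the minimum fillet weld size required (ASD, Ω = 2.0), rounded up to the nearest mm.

E49XX → F_EXX = 490 MPa.
Total weld length L = 180 mm.
Required throat t_e = P × Ω / (0.6 F_EXX × L) = 128 × 2.0 / (0.6 × 490 × 180 × 10⁻³) = 4.837 mm.
Required leg w = t_e / 0.707 = 6.842 mm → use 7 mm.

w = 7 mm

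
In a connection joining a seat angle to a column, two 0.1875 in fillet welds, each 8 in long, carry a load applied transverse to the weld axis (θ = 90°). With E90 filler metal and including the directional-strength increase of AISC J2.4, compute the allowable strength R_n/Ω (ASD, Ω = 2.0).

E90XX → F_EXX = 90 ksi.
t_e = 0.707 × 0.1875 = 0.1326 in; A_we = 0.1326 × 16 = 2.121 in².
Directional factor: 1.0 + 0.5 sin^1.5(90°) = 1.5.
F_nw = 0.6 × 90 × 1.5 = 81 ksi.
R_n/Ω = (81 × 2.121) / 2.0 = 85.9 kip.

R_n/Ω ≈ 85.9 kip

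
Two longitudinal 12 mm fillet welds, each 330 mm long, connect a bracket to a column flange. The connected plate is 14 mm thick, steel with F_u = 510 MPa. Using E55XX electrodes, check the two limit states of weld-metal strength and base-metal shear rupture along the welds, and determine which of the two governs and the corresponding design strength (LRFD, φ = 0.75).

E55XX → F_EXX = 550 MPa.
t_e = 0.707 × 12 = 8.484 mm; L = 660 mm.
Weld metal: φR_n = 0.75 × 0.6 × 550 × 8.484 × 660 × 10⁻³ = 1386 kN.
Base metal (shear rupture): φR_n = 0.75 × 0.6 × 510 × 14 × 660 × 10⁻³ = 2121 kN.
Governing: weld metal.

φR_n ≈ 1390 kN (weld metal governs)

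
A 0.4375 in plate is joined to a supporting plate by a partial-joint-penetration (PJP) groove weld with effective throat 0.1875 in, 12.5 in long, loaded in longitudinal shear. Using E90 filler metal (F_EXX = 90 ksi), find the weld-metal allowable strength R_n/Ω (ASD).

Effective throat (given) t_e = 0.1875 in.
A_we = 0.1875 × 12.5 = 2.344 in².
F_nw = 0.6 F_EXX = 54 ksi.
R_n/Ω = (54 × 2.344) / 2.0 = 63.28 kips.

R_n/Ω ≈ 63.3 kips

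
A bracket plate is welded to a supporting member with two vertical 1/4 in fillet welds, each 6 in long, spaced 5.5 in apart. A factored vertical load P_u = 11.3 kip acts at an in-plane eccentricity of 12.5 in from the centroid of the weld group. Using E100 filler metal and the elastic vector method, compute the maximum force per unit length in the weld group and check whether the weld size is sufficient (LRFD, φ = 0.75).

f_max ≈ 5.22 kip/in; adequate

E100XX → F_EXX = 100 ksi.
Total weld length L_w = 12 in. Treat welds as unit-width lines.
Polar moment about centroid: J = 2[d³/12 + d(b/2)²] = 2[6³/12 + 6×2.75²] = 126.8 in³.
Direct shear f_v = P/L_w = 11.3 / 12 = 0.9417 kip/in (vertical).
Torsion M = P·e = 11.3 × 12.5 = 141.25 kip·in.
Critical point at (x, y) = (2.75, 3) from centroid. f_tx = M·y/J = 3.343 kip/in; f_ty = M·x/J = 3.065 kip/in.
Resultant f_max = √[f_tx² + (f_v + f_ty)²] = √[3.343² + (0.9417 + 3.065)²] = 5.218 kip/in.
Capacity per unit length: φr_n = 0.75 × 0.6 × 100 × (0.707 × 0.25) = 7.954 kip/in.
5.218 ≤ 7.954 → adequate.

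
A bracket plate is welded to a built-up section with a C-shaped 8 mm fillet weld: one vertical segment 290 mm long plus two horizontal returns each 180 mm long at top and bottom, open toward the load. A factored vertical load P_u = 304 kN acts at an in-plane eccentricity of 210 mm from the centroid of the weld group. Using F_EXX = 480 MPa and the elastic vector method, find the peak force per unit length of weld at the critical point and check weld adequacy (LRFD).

Total weld length L_w = 650 mm. Treat welds as unit-width lines.
Centroid: x̄ = 2×180×90 / 650 = 49.85 mm from the vertical weld.
Polar moment about centroid: J = I_x + I_y = [290³/12 + 2×180×145²] + [290×49.85² + 2(180³/12 + 180×40.15²)] = 11870000 mm³.
Direct shear f_v = P/L_w = 304×10³ / 650 = 467.7 N/mm (vertical).
Torsion M = P·e = 304×10³ × 210 = 63840000 N·mm.
Critical point at (x, y) = (130.2, 145) from centroid. f_tx = M·y/J = 779.6 N/mm; f_ty = M·x/J = 699.7 N/mm.
Resultant f_max = √[f_tx² + (f_v + f_ty)²] = √[779.6² + (467.7 + 699.7)²] = 1404 N/mm.
Capacity per unit length: φr_n = 0.75 × 0.6 × 480 × (0.707 × 8) = 1222 N/mm.
1404 > 1222 → NOT adequate.

f_max ≈ 1400 N/mm; NOT adequate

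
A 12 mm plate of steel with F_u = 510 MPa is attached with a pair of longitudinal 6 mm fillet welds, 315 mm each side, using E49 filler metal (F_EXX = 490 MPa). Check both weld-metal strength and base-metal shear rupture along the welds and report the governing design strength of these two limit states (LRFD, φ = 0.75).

φR_n ≈ 589 kN (weld metal governs)

t_e = 0.707 × 6 = 4.242 mm; L = 630 mm.
Weld metal: φR_n = 0.75 × 0.6 × 490 × 4.242 × 630 × 10⁻³ = 589.3 kN.
Base metal (shear rupture): φR_n = 0.75 × 0.6 × 510 × 12 × 630 × 10⁻³ = 1735 kN.
Governing: weld metal.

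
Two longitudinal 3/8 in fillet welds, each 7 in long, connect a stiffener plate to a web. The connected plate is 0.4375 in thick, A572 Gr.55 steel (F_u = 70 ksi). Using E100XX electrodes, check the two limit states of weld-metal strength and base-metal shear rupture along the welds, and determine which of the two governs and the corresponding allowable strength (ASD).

E100XX → F_EXX = 100 ksi.
t_e = 0.707 × 0.375 = 0.2651 in; L = 14 in.
Weld metal: R_n/Ω = (1/2.0) × 0.6 × 100 × 0.2651 × 14 = 111.4 kips.
Base metal (shear rupture): R_n/Ω = (1/2.0) × 0.6 × 70 × 0.4375 × 14 = 128.6 kips.
Governing: weld metal.

R_n/Ω ≈ 111 kips (weld metal governs)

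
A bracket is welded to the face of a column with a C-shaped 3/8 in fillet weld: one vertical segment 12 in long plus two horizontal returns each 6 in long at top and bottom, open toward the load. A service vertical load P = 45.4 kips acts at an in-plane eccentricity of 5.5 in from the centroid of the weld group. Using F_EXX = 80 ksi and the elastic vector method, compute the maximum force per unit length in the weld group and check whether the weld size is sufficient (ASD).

f_max ≈ 4.23 kip/in; adequate

Total weld length L_w = 24 in. Treat welds as unit-width lines.
Centroid: x̄ = 2×6×3 / 24 = 1.5 in from the vertical weld.
Polar moment about centroid: J = I_x + I_y = [12³/12 + 2×6×6²] + [12×1.5² + 2(6³/12 + 6×1.5²)] = 666 in³.
Direct shear f_v = P/L_w = 45.4 / 24 = 1.892 kip/in (vertical).
Torsion M = P·e = 45.4 × 5.5 = 249.7 kip·in.
Critical point at (x, y) = (4.5, 6) from centroid. f_tx = M·y/J = 2.25 kip/in; f_ty = M·x/J = 1.687 kip/in.
Resultant f_max = √[f_tx² + (f_v + f_ty)²] = √[2.25² + (1.892 + 1.687)²] = 4.227 kip/in.
Capacity per unit length: r_n/Ω = (1/2.0) × 0.6 × 80 × (0.707 × 0.375) = 6.363 kip/in.
4.227 ≤ 6.363 → adequate.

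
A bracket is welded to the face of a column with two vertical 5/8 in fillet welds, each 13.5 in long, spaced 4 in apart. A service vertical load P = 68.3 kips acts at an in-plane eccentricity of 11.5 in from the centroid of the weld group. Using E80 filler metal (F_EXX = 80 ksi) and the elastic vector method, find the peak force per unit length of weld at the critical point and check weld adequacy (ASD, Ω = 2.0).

f_max ≈ 11.6 kip/in; NOT adequate

Total weld length L_w = 27 in. Treat welds as unit-width lines.
Polar moment about centroid: J = 2[d³/12 + d(b/2)²] = 2[13.5³/12 + 13.5×2²] = 518.1 in³.
Direct shear f_v = P/L_w = 68.3 / 27 = 2.53 kip/in (vertical).
Torsion M = P·e = 68.3 × 11.5 = 785.45 kip·in.
Critical point at (x, y) = (2, 6.75) from centroid. f_tx = M·y/J = 10.23 kip/in; f_ty = M·x/J = 3.032 kip/in.
Resultant f_max = √[f_tx² + (f_v + f_ty)²] = √[10.23² + (2.53 + 3.032)²] = 11.65 kip/in.
Capacity per unit length: r_n/Ω = (1/2.0) × 0.6 × 80 × (0.707 × 0.625) = 10.6 kip/in.
11.65 > 10.6 → NOT adequate.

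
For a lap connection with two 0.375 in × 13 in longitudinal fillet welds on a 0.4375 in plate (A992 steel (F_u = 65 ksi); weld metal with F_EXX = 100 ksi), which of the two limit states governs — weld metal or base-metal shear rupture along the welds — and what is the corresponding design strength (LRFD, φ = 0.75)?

t_e = 0.707 × 0.375 = 0.2651 in; L = 26 in.
Weld metal: φR_n = 0.75 × 0.6 × 100 × 0.2651 × 26 = 310.2 kip.
Base metal (shear rupture): φR_n = 0.75 × 0.6 × 65 × 0.4375 × 26 = 332.7 kip.
Governing: weld metal.

φR_n ≈ 310 kip (weld metal governs)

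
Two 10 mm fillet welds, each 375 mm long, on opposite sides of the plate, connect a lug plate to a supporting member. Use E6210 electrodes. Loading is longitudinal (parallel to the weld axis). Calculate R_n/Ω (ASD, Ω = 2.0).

R_n/Ω ≈ 986 kN

E62XX → F_EXX = 620 MPa.
Effective throat t_e = 0.707 × 10 = 7.07 mm.
Total length L = 750 mm; A_we = 7.07 × 750 = 5302 mm².
F_nw = 0.6 F_EXX = 0.6 × 620 = 372 MPa.
R_n = 372 × 5302 × 10⁻³ = 1973 kN; R_n/Ω = 1973/2.0 = 986.3 kN.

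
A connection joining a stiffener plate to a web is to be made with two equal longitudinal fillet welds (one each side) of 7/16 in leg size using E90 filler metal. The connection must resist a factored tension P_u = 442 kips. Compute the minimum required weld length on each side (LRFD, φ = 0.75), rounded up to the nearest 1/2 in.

L = 18 in on each side

E90XX → F_EXX = 90 ksi.
Throat t_e = 0.707 × 0.4375 = 0.3093 in.
φr_n = 0.75 × 0.6 × 90 × 0.3093 = 12.53 kips/in.
L_req = P_u / φr_n = 442 / 12.53 = 35.28 in total.
Per side: 35.28 / 2 = 17.64 in.
Round up → use L = 18 in on each side.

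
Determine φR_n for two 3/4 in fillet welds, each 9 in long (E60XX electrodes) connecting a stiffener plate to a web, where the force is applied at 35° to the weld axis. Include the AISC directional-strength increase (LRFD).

φR_n ≈ 314 kips

E60XX → F_EXX = 60 ksi.
t_e = 0.707 × 0.75 = 0.5302 in; A_we = 0.5302 × 18 = 9.544 in².
Directional factor: 1.0 + 0.5 sin^1.5(35°) = 1.217.
F_nw = 0.6 × 60 × 1.217 = 43.82 ksi.
φR_n = 0.75 × 43.82 × 9.544 = 313.7 kips.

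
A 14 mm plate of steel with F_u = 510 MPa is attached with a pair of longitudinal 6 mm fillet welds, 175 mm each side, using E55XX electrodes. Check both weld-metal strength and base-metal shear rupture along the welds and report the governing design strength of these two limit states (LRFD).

E55XX → F_EXX = 550 MPa.
t_e = 0.707 × 6 = 4.242 mm; L = 350 mm.
Weld metal: φR_n = 0.75 × 0.6 × 550 × 4.242 × 350 × 10⁻³ = 367.5 kN.
Base metal (shear rupture): φR_n = 0.75 × 0.6 × 510 × 14 × 350 × 10⁻³ = 1125 kN.
Governing: weld metal.

φR_n ≈ 367 kN (weld metal governs)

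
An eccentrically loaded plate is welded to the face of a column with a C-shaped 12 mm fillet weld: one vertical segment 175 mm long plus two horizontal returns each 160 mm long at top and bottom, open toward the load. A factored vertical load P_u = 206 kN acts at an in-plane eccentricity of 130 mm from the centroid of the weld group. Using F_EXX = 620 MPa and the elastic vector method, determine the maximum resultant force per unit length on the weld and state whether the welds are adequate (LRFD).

f_max ≈ 1220 N/mm; adequate

Total weld length L_w = 495 mm. Treat welds as unit-width lines.
Centroid: x̄ = 2×160×80 / 495 = 51.72 mm from the vertical weld.
Polar moment about centroid: J = I_x + I_y = [175³/12 + 2×160×87.5²] + [175×51.72² + 2(160³/12 + 160×28.28²)] = 4303000 mm³.
Direct shear f_v = P/L_w = 206×10³ / 495 = 416.2 N/mm (vertical).
Torsion M = P·e = 206×10³ × 130 = 26780000 N·mm.
Critical point at (x, y) = (108.3, 87.5) from centroid. f_tx = M·y/J = 544.5 N/mm; f_ty = M·x/J = 673.9 N/mm.
Resultant f_max = √[f_tx² + (f_v + f_ty)²] = √[544.5² + (416.2 + 673.9)²] = 1218 N/mm.
Capacity per unit length: φr_n = 0.75 × 0.6 × 620 × (0.707 × 12) = 2367 N/mm.
1218 ≤ 2367 → adequate.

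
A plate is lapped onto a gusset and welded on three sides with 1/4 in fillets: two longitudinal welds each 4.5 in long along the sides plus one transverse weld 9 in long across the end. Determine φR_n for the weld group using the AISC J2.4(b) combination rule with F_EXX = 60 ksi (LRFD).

φR_n ≈ 101 kips

t_e = 0.707 × 0.25 = 0.1767 in.
R_nwl = 0.6 × 60 × 0.1767 × 9 = 57.27 kips (longitudinal, 2 welds).
R_nwt = 0.6 × 60 × 0.1767 × 9 = 57.27 kips (transverse, base value).
(i) R_nwl + R_nwt = 114.5 kips; (ii) 0.85 R_nwl + 1.5 R_nwt = 134.6 kips.
R_n = max = 134.6 kips [governs: (ii)]; φR_n = 100.9 kips.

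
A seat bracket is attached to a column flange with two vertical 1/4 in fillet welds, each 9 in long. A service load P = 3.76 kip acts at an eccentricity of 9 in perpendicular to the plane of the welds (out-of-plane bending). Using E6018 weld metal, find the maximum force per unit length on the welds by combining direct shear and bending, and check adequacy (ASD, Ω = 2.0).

f_max ≈ 1.27 kip/in; adequate

E60XX → F_EXX = 60 ksi.
L_w = 2 × 9 = 18 in; section modulus (unit throat) S = 2 × L²/6 = 27 in².
Direct shear f_v = P/L_w = 3.76/18 = 0.2089 kip/in.
Moment M = P × e = 3.76 × 9 = 33.84 kip·in; bending f_b = M/S = 1.253 kip/in.
f_max = √(f_v² + f_b²) = √(0.2089² + 1.253²) = 1.271 kip/in.
r_n/Ω = (1/2.0) × 0.6 × 60 × (0.707 × 0.25) = 3.181 kip/in → adequate.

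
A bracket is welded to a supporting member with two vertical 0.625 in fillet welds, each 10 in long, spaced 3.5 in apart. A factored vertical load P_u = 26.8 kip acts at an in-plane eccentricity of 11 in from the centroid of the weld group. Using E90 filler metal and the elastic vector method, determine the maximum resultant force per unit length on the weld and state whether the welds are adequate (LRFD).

E90XX → F_EXX = 90 ksi.
Total weld length L_w = 20 in. Treat welds as unit-width lines.
Polar moment about centroid: J = 2[d³/12 + d(b/2)²] = 2[10³/12 + 10×1.75²] = 227.9 in³.
Direct shear f_v = P/L_w = 26.8 / 20 = 1.34 kip/in (vertical).
Torsion M = P·e = 26.8 × 11 = 294.8 kip·in.
Critical point at (x, y) = (1.75, 5) from centroid. f_tx = M·y/J = 6.467 kip/in; f_ty = M·x/J = 2.264 kip/in.
Resultant f_max = √[f_tx² + (f_v + f_ty)²] = √[6.467² + (1.34 + 2.264)²] = 7.403 kip/in.
Capacity per unit length: φr_n = 0.75 × 0.6 × 90 × (0.707 × 0.625) = 17.9 kip/in.
7.403 ≤ 17.9 → adequate.

f_max ≈ 7.4 kip/in; adequate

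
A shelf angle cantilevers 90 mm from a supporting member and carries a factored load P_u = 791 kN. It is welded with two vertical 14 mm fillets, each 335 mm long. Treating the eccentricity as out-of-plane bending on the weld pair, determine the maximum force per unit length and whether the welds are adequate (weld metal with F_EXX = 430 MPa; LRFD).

f_max ≈ 2240 N/mm; NOT adequate

L_w = 2 × 335 = 670 mm; section modulus (unit throat) S = 2 × L²/6 = 37410 mm².
Direct shear f_v = P/L_w = 791×10³/670 = 1181 N/mm.
Moment M = P × e = 791×10³ × 90 = 71190000 N·mm; bending f_b = M/S = 1903 N/mm.
f_max = √(f_v² + f_b²) = √(1181² + 1903²) = 2240 N/mm.
φr_n = 0.75 × 0.6 × 430 × (0.707 × 14) = 1915 N/mm → NOT adequate.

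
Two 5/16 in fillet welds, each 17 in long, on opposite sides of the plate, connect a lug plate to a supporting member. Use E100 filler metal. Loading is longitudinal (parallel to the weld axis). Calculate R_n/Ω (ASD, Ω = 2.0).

E100XX → F_EXX = 100 ksi.
Effective throat t_e = 0.707 × 0.3125 = 0.2209 in.
Total length L = 34 in; A_we = 0.2209 × 34 = 7.512 in².
F_nw = 0.6 F_EXX = 0.6 × 100 = 60 ksi.
R_n = 60 × 7.512 = 450.7 kips; R_n/Ω = 450.7/2.0 = 225.4 kips.

R_n/Ω ≈ 225 kips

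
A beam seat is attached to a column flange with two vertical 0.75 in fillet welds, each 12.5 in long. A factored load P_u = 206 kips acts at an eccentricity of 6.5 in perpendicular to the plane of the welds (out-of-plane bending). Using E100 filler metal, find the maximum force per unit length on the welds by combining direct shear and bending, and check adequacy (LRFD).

f_max ≈ 27 kip/in; NOT adequate

E100XX → F_EXX = 100 ksi.
L_w = 2 × 12.5 = 25 in; section modulus (unit throat) S = 2 × L²/6 = 52.08 in².
Direct shear f_v = P/L_w = 206/25 = 8.24 kip/in.
Moment M = P × e = 206 × 6.5 = 1339 kip·in; bending f_b = M/S = 25.71 kip/in.
f_max = √(f_v² + f_b²) = √(8.24² + 25.71²) = 27 kip/in.
φr_n = 0.75 × 0.6 × 100 × (0.707 × 0.75) = 23.86 kip/in → NOT adequate.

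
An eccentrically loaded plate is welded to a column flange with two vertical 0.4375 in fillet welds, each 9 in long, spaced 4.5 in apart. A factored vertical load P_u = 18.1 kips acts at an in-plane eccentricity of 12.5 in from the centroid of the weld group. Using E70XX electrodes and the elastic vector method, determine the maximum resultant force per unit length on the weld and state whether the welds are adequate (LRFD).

f_max ≈ 5.87 kip/in; adequate

E70XX → F_EXX = 70 ksi.
Total weld length L_w = 18 in. Treat welds as unit-width lines.
Polar moment about centroid: J = 2[d³/12 + d(b/2)²] = 2[9³/12 + 9×2.25²] = 212.6 in³.
Direct shear f_v = P/L_w = 18.1 / 18 = 1.006 kip/in (vertical).
Torsion M = P·e = 18.1 × 12.5 = 226.25 kip·in.
Critical point at (x, y) = (2.25, 4.5) from centroid. f_tx = M·y/J = 4.788 kip/in; f_ty = M·x/J = 2.394 kip/in.
Resultant f_max = √[f_tx² + (f_v + f_ty)²] = √[4.788² + (1.006 + 2.394)²] = 5.873 kip/in.
Capacity per unit length: φr_n = 0.75 × 0.6 × 70 × (0.707 × 0.4375) = 9.743 kip/in.
5.873 ≤ 9.743 → adequate.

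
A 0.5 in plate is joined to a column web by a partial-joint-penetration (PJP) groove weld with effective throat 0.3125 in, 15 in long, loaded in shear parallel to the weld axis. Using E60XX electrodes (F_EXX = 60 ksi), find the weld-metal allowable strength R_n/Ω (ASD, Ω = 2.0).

R_n/Ω ≈ 84.4 kip

Effective throat (given) t_e = 0.3125 in.
A_we = 0.3125 × 15 = 4.688 in².
F_nw = 0.6 F_EXX = 36 ksi.
R_n/Ω = (36 × 4.688) / 2.0 = 84.38 kip.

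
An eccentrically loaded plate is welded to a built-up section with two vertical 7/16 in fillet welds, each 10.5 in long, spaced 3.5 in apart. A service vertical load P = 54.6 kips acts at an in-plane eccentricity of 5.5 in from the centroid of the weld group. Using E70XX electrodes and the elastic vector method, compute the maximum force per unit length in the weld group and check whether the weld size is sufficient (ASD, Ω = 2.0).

f_max ≈ 7.69 kip/in; NOT adequate

E70XX → F_EXX = 70 ksi.
Total weld length L_w = 21 in. Treat welds as unit-width lines.
Polar moment about centroid: J = 2[d³/12 + d(b/2)²] = 2[10.5³/12 + 10.5×1.75²] = 257.2 in³.
Direct shear f_v = P/L_w = 54.6 / 21 = 2.6 kip/in (vertical).
Torsion M = P·e = 54.6 × 5.5 = 300.3 kip·in.
Critical point at (x, y) = (1.75, 5.25) from centroid. f_tx = M·y/J = 6.129 kip/in; f_ty = M·x/J = 2.043 kip/in.
Resultant f_max = √[f_tx² + (f_v + f_ty)²] = √[6.129² + (2.6 + 2.043)²] = 7.689 kip/in.
Capacity per unit length: r_n/Ω = (1/2.0) × 0.6 × 70 × (0.707 × 0.4375) = 6.496 kip/in.
7.689 > 6.496 → NOT adequate.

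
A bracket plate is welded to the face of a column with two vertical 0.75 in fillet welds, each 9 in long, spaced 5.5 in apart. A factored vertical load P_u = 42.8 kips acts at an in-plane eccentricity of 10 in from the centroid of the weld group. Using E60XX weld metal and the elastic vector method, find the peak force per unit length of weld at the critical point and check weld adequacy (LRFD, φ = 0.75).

E60XX → F_EXX = 60 ksi.
Total weld length L_w = 18 in. Treat welds as unit-width lines.
Polar moment about centroid: J = 2[d³/12 + d(b/2)²] = 2[9³/12 + 9×2.75²] = 257.6 in³.
Direct shear f_v = P/L_w = 42.8 / 18 = 2.378 kip/in (vertical).
Torsion M = P·e = 42.8 × 10 = 428 kip·in.
Critical point at (x, y) = (2.75, 4.5) from centroid. f_tx = M·y/J = 7.476 kip/in; f_ty = M·x/J = 4.569 kip/in.
Resultant f_max = √[f_tx² + (f_v + f_ty)²] = √[7.476² + (2.378 + 4.569)²] = 10.21 kip/in.
Capacity per unit length: φr_n = 0.75 × 0.6 × 60 × (0.707 × 0.75) = 14.32 kip/in.
10.21 ≤ 14.32 → adequate.

f_max ≈ 10.2 kip/in; adequate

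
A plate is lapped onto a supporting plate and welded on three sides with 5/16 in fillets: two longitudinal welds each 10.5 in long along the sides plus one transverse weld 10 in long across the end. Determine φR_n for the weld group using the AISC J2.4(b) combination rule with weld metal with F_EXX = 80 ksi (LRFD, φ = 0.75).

t_e = 0.707 × 0.3125 = 0.2209 in.
R_nwl = 0.6 × 80 × 0.2209 × 21 = 222.7 kip (longitudinal, 2 welds).
R_nwt = 0.6 × 80 × 0.2209 × 10 = 106 kip (transverse, base value).
(i) R_nwl + R_nwt = 328.8 kip; (ii) 0.85 R_nwl + 1.5 R_nwt = 348.4 kip.
R_n = max = 348.4 kip [governs: (ii)]; φR_n = 261.3 kip.

φR_n ≈ 261 kip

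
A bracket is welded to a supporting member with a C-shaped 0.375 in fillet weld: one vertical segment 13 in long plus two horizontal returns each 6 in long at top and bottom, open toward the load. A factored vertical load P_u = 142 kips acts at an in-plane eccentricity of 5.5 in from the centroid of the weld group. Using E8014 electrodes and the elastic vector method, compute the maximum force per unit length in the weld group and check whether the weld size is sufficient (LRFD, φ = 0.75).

E80XX → F_EXX = 80 ksi.
Total weld length L_w = 25 in. Treat welds as unit-width lines.
Centroid: x̄ = 2×6×3 / 25 = 1.44 in from the vertical weld.
Polar moment about centroid: J = I_x + I_y = [13³/12 + 2×6×6.5²] + [13×1.44² + 2(6³/12 + 6×1.56²)] = 782.2 in³.
Direct shear f_v = P/L_w = 142 / 25 = 5.68 kip/in (vertical).
Torsion M = P·e = 142 × 5.5 = 781 kip·in.
Critical point at (x, y) = (4.56, 6.5) from centroid. f_tx = M·y/J = 6.49 kip/in; f_ty = M·x/J = 4.553 kip/in.
Resultant f_max = √[f_tx² + (f_v + f_ty)²] = √[6.49² + (5.68 + 4.553)²] = 12.12 kip/in.
Capacity per unit length: φr_n = 0.75 × 0.6 × 80 × (0.707 × 0.375) = 9.544 kip/in.
12.12 > 9.544 → NOT adequate.

f_max ≈ 12.1 kip/in; NOT adequate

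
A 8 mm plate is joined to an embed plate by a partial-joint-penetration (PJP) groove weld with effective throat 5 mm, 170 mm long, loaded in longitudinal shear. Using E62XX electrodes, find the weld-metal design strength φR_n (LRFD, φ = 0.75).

E62XX → F_EXX = 620 MPa.
Effective throat (given) t_e = 5 mm.
A_we = 5 × 170 = 850 mm².
F_nw = 0.6 F_EXX = 372 MPa.
φR_n = 0.75 × 372 × 850 × 10⁻³ = 237.1 kN.

φR_n ≈ 237 kN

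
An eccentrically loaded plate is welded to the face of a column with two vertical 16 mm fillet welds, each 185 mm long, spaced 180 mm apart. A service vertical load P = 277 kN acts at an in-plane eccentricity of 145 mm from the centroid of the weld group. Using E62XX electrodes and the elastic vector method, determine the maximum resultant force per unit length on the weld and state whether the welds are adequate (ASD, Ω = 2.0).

E62XX → F_EXX = 620 MPa.
Total weld length L_w = 370 mm. Treat welds as unit-width lines.
Polar moment about centroid: J = 2[d³/12 + d(b/2)²] = 2[185³/12 + 185×90²] = 4052000 mm³.
Direct shear f_v = P/L_w = 277×10³ / 370 = 748.6 N/mm (vertical).
Torsion M = P·e = 277×10³ × 145 = 40165000 N·mm.
Critical point at (x, y) = (90, 92.5) from centroid. f_tx = M·y/J = 916.8 N/mm; f_ty = M·x/J = 892.1 N/mm.
Resultant f_max = √[f_tx² + (f_v + f_ty)²] = √[916.8² + (748.6 + 892.1)²] = 1879 N/mm.
Capacity per unit length: r_n/Ω = (1/2.0) × 0.6 × 620 × (0.707 × 16) = 2104 N/mm.
1879 ≤ 2104 → adequate.

f_max ≈ 1880 N/mm; adequate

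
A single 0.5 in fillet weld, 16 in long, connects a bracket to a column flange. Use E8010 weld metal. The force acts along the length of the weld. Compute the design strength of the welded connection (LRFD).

E80XX → F_EXX = 80 ksi.
Effective throat t_e = 0.707 × 0.5 = 0.3535 in.
Total length L = 16 in; A_we = 0.3535 × 16 = 5.656 in².
F_nw = 0.6 F_EXX = 0.6 × 80 = 48 ksi.
φR_n = 0.75 × 48 × 5.656 = 203.6 kips.

φR_n ≈ 204 kips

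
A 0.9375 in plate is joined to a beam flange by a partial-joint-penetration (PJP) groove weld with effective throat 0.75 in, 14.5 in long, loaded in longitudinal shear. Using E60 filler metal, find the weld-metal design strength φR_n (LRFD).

φR_n ≈ 294 kips

E60XX → F_EXX = 60 ksi.
Effective throat (given) t_e = 0.75 in.
A_we = 0.75 × 14.5 = 10.88 in².
F_nw = 0.6 F_EXX = 36 ksi.
φR_n = 0.75 × 36 × 10.88 = 293.6 kips.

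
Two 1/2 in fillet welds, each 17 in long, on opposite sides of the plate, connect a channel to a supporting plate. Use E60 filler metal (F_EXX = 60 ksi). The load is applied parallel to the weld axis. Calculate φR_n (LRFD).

φR_n ≈ 325 kip

Effective throat t_e = 0.707 × 0.5 = 0.3535 in.
Total length L = 34 in; A_we = 0.3535 × 34 = 12.02 in².
F_nw = 0.6 F_EXX = 0.6 × 60 = 36 ksi.
φR_n = 0.75 × 36 × 12.02 = 324.5 kip.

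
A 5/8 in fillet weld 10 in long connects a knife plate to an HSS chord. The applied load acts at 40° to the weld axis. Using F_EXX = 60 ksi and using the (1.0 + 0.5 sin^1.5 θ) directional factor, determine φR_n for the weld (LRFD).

t_e = 0.707 × 0.625 = 0.4419 in; A_we = 0.4419 × 10 = 4.419 in².
Directional factor: 1.0 + 0.5 sin^1.5(40°) = 1.258.
F_nw = 0.6 × 60 × 1.258 = 45.28 ksi.
φR_n = 0.75 × 45.28 × 4.419 = 150 kip.

φR_n ≈ 150 kip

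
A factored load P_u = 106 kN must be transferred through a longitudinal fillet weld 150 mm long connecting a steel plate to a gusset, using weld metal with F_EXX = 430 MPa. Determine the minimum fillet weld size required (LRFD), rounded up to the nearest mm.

Total weld length L = 150 mm.
Required throat t_e = P_u / (φ × 0.6 F_EXX × L) = 106 / (0.75 × 0.6 × 430 × 150 × 10⁻³) = 3.652 mm.
Required leg w = t_e / 0.707 = 5.166 mm → use 6 mm.

w = 6 mm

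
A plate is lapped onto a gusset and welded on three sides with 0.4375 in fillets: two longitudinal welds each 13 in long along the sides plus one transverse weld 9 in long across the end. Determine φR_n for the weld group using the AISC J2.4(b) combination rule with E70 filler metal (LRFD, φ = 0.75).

φR_n ≈ 347 kips

E70XX → F_EXX = 70 ksi.
t_e = 0.707 × 0.4375 = 0.3093 in.
R_nwl = 0.6 × 70 × 0.3093 × 26 = 337.8 kips (longitudinal, 2 welds).
R_nwt = 0.6 × 70 × 0.3093 × 9 = 116.9 kips (transverse, base value).
(i) R_nwl + R_nwt = 454.7 kips; (ii) 0.85 R_nwl + 1.5 R_nwt = 462.5 kips.
R_n = max = 462.5 kips [governs: (ii)]; φR_n = 346.9 kips.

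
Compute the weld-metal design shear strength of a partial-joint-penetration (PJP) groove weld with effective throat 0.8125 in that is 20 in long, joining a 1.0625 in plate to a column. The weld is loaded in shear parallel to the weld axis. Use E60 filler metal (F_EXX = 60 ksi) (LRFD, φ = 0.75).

φR_n ≈ 439 kip

Effective throat (given) t_e = 0.8125 in.
A_we = 0.8125 × 20 = 16.25 in².
F_nw = 0.6 F_EXX = 36 ksi.
φR_n = 0.75 × 36 × 16.25 = 438.8 kip.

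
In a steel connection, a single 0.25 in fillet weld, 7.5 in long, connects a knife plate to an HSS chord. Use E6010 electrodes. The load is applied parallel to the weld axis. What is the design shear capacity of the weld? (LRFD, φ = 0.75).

φR_n ≈ 35.8 kip

E60XX → F_EXX = 60 ksi.
Effective throat t_e = 0.707 × 0.25 = 0.1767 in.
Total length L = 7.5 in; A_we = 0.1767 × 7.5 = 1.326 in².
F_nw = 0.6 F_EXX = 0.6 × 60 = 36 ksi.
φR_n = 0.75 × 36 × 1.326 = 35.79 kip.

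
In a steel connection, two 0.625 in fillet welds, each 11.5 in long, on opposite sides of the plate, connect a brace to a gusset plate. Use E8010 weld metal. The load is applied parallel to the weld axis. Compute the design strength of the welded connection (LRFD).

φR_n ≈ 366 kips

E80XX → F_EXX = 80 ksi.
Effective throat t_e = 0.707 × 0.625 = 0.4419 in.
Total length L = 23 in; A_we = 0.4419 × 23 = 10.16 in².
F_nw = 0.6 F_EXX = 0.6 × 80 = 48 ksi.
φR_n = 0.75 × 48 × 10.16 = 365.9 kips.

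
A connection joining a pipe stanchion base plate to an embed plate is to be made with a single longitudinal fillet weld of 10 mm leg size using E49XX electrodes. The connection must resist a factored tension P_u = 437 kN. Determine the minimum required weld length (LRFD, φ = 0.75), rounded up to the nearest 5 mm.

E49XX → F_EXX = 490 MPa.
Throat t_e = 0.707 × 10 = 7.07 mm.
φr_n = 0.75 × 0.6 × 490 × 7.07 × 10⁻³ = 1.559 kN/mm.
L_req = P_u / φr_n = 437 / 1.559 = 280.3 mm total.
Round up → use L = 285 mm.

L = 285 mm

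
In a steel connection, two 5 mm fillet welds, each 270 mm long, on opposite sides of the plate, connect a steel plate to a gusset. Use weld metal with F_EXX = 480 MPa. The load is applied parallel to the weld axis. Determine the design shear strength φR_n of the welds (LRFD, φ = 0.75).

Effective throat t_e = 0.707 × 5 = 3.535 mm.
Total length L = 540 mm; A_we = 3.535 × 540 = 1909 mm².
F_nw = 0.6 F_EXX = 0.6 × 480 = 288 MPa.
φR_n = 0.75 × 288 × 1909 × 10⁻³ = 412.3 kN.

φR_n ≈ 412 kN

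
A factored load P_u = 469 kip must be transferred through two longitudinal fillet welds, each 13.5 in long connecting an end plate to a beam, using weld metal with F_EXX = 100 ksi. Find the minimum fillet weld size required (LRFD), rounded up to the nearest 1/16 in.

w = 9/16 in

Total weld length L = 27 in.
Required throat t_e = P_u / (φ × 0.6 F_EXX × L) = 469 / (0.75 × 0.6 × 100 × 27) = 0.386 in.
Required leg w = t_e / 0.707 = 0.546 in → use 9/16 in.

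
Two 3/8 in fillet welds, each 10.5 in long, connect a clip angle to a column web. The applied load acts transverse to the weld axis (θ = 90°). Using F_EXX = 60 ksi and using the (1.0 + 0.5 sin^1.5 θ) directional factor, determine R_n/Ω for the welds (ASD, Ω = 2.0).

R_n/Ω ≈ 150 kips

t_e = 0.707 × 0.375 = 0.2651 in; A_we = 0.2651 × 21 = 5.568 in².
Directional factor: 1.0 + 0.5 sin^1.5(90°) = 1.5.
F_nw = 0.6 × 60 × 1.5 = 54 ksi.
R_n/Ω = (54 × 5.568) / 2.0 = 150.3 kips.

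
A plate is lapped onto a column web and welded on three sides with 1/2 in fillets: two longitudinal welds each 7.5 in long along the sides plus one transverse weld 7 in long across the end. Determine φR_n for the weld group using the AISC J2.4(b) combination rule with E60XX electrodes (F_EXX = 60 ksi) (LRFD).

t_e = 0.707 × 0.5 = 0.3535 in.
R_nwl = 0.6 × 60 × 0.3535 × 15 = 190.9 kips (longitudinal, 2 welds).
R_nwt = 0.6 × 60 × 0.3535 × 7 = 89.08 kips (transverse, base value).
(i) R_nwl + R_nwt = 280 kips; (ii) 0.85 R_nwl + 1.5 R_nwt = 295.9 kips.
R_n = max = 295.9 kips [governs: (ii)]; φR_n = 221.9 kips.

φR_n ≈ 222 kips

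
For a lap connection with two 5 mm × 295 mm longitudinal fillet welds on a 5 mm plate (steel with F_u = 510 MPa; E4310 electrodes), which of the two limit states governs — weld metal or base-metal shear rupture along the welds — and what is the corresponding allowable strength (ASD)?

E43XX → F_EXX = 430 MPa.
t_e = 0.707 × 5 = 3.535 mm; L = 590 mm.
Weld metal: R_n/Ω = (1/2.0) × 0.6 × 430 × 3.535 × 590 × 10⁻³ = 269 kN.
Base metal (shear rupture): R_n/Ω = (1/2.0) × 0.6 × 510 × 5 × 590 × 10⁻³ = 451.4 kN.
Governing: weld metal.

R_n/Ω ≈ 269 kN (weld metal governs)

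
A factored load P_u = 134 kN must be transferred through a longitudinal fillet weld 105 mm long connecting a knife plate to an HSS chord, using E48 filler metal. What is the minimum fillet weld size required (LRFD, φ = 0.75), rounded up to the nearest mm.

E48XX → F_EXX = 480 MPa.
Total weld length L = 105 mm.
Required throat t_e = P_u / (φ × 0.6 F_EXX × L) = 134 / (0.75 × 0.6 × 480 × 105 × 10⁻³) = 5.908 mm.
Required leg w = t_e / 0.707 = 8.357 mm → use 9 mm.

w = 9 mm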